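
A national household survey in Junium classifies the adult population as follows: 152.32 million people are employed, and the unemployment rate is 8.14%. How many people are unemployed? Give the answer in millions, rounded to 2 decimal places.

About 13.50 million are unemployed.

Let U be the number unemployed. The labor force is E + U, and U/(E+U) = 0.0814.
So U = 0.0814 × 152.32 / (1 − 0.0814) = 12.3988 / 0.9186 ≈ 13.50 million.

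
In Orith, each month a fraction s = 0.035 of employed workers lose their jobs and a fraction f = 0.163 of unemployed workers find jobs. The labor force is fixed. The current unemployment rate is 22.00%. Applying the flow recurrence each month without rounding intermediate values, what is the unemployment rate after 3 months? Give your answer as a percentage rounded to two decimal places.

Unemployment rate after three months ≈ 19.91%.

With a fixed labor force, u_{t+1} = u_t + s·(1−u_t) − f·u_t = u_t·(1−s−f) + s.
Here 1−s−f = 0.802 and s = 0.035.
u_1 = 0.220000 × 0.802 + 0.035 = 0.211440.
u_2 = 0.211440 × 0.802 + 0.035 = 0.204575.
u_3 = 0.204575 × 0.802 + 0.035 = 0.199069.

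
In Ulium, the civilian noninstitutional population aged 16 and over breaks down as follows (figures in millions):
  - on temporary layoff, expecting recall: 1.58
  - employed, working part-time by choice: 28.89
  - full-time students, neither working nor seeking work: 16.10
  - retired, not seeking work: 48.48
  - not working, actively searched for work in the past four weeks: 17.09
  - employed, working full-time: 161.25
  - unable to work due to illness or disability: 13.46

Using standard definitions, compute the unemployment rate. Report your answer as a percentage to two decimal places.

Employed = 28.89 + 161.25 = 190.14 million.
Unemployed = 1.58 + 17.09 = 18.67 million (jobless and actively searching, or on temporary layoff).
Labor force = 190.14 + 18.67 = 208.81 million.
Unemployment rate = 18.67 / 208.81 = 8.94%.

Unemployment rate ≈ 8.94%.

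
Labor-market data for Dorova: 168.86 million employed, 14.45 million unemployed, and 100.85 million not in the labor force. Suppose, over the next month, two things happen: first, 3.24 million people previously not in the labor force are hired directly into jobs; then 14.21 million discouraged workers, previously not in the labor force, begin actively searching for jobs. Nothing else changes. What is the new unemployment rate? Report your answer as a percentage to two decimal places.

Initially, labor force = 168.86 + 14.45 = 183.31 million, so u = 14.45/183.31 = 7.88%.
After the first change, employed and labor force both rise by 3.24; unemployed unchanged → E = 172.10, U = 14.45, labor force = 186.55 million.
After the second change, unemployed and labor force both rise by 14.21 → E = 172.10, U = 28.66, labor force = 200.76 million.
New unemployment rate = 28.66 / 200.76 = 14.28%.

New unemployment rate ≈ 14.28%.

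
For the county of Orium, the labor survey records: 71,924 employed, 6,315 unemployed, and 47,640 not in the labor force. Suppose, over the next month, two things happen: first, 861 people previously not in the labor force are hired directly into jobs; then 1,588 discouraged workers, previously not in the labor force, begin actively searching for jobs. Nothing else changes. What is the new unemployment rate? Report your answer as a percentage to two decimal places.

New unemployment rate ≈ 9.79%.

Initially, labor force = 71,924 + 6,315 = 78,239, so u = 6,315/78,239 = 8.07%.
After the first change, employed and labor force both rise by 861; unemployed unchanged → E = 72,785, U = 6,315, labor force = 79,100.
After the second change, unemployed and labor force both rise by 1,588 → E = 72,785, U = 7,903, labor force = 80,688.
New unemployment rate = 7,903 / 80,688 = 9.79%.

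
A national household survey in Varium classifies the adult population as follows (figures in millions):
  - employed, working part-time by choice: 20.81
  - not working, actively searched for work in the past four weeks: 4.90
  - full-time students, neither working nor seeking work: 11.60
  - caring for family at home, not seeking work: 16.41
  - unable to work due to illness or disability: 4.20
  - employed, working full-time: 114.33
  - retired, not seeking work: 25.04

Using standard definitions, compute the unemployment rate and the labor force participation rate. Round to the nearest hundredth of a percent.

Unemployment rate ≈ 3.50%; labor force participation rate ≈ 70.98%.

Employed = 20.81 + 114.33 = 135.14 million.
Unemployed = 4.90 million.
Labor force = 135.14 + 4.90 = 140.04 million.
Not in labor force = 11.60 + 16.41 + 4.20 + 25.04 = 57.25 million (those not working and not actively searching are outside the labor force).
Civilian working-age population = 140.04 + 57.25 = 197.29 million.
Unemployment rate = 4.90 / 140.04 = 3.50%.
Labor force participation rate = 140.04 / 197.29 = 70.98%.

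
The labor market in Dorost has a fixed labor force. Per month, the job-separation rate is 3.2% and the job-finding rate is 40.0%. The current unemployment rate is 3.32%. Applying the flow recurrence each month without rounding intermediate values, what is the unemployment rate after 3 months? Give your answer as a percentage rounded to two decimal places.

Unemployment rate after three months ≈ 6.66%.

With a fixed labor force, u_{t+1} = u_t + s·(1−u_t) − f·u_t = u_t·(1−s−f) + s.
Here 1−s−f = 0.568 and s = 0.032.
u_1 = 0.033200 × 0.568 + 0.032 = 0.050858.
u_2 = 0.050858 × 0.568 + 0.032 = 0.060887.
u_3 = 0.060887 × 0.568 + 0.032 = 0.066584.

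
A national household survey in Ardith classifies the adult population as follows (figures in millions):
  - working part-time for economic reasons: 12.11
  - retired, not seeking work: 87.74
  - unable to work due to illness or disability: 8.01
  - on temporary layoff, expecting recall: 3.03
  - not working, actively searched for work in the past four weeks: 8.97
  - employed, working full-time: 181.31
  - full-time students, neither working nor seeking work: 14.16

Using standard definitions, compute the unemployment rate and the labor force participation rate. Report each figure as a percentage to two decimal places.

Employed = 12.11 + 181.31 = 193.42 million (anyone who worked, including part-time for economic reasons, counts as employed).
Unemployed = 3.03 + 8.97 = 12.00 million (jobless and actively searching, or on temporary layoff).
Labor force = 193.42 + 12.00 = 205.42 million.
Not in labor force = 87.74 + 8.01 + 14.16 = 109.91 million (those not working and not actively searching are outside the labor force).
Civilian working-age population = 205.42 + 109.91 = 315.33 million.
Unemployment rate = 12.00 / 205.42 = 5.84%.
Labor force participation rate = 205.42 / 315.33 = 65.14%.

Unemployment rate ≈ 5.84%; labor force participation rate ≈ 65.14%.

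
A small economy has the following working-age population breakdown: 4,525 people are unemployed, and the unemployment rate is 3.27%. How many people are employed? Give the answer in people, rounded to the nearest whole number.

Labor force = U / u = 4,525 / 0.0327 ≈ 138,379.
Employed = labor force − unemployed = 138,379 − 4,525 = 133,854.

About 133,854 are employed.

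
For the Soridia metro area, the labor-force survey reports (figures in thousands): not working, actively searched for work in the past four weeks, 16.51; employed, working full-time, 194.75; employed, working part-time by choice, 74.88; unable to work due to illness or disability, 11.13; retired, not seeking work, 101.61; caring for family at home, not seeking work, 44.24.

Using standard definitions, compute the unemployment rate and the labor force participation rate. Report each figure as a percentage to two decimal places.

Unemployment rate ≈ 5.77%; labor force participation rate ≈ 64.57%.

Employed = 194.75 + 74.88 = 269.63 thousand.
Unemployed = 16.51 thousand.
Labor force = 269.63 + 16.51 = 286.14 thousand.
Not in labor force = 11.13 + 101.61 + 44.24 = 156.98 thousand (those not working and not actively searching are outside the labor force).
Civilian working-age population = 286.14 + 156.98 = 443.12 thousand.
Unemployment rate = 16.51 / 286.14 = 5.77%.
Labor force participation rate = 286.14 / 443.12 = 64.57%.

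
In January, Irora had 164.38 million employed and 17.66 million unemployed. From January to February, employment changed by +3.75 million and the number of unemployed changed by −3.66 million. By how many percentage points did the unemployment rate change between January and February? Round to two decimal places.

January: labor force = 164.38 + 17.66 = 182.04; u = 17.66/182.04 = 9.70%.
February: labor force = 168.13 + 14.00 = 182.13; u = 14.00/182.13 = 7.69%.
Change = 7.69% − 9.70% = −2.01 pp.

The unemployment rate changed by −2.01 percentage points.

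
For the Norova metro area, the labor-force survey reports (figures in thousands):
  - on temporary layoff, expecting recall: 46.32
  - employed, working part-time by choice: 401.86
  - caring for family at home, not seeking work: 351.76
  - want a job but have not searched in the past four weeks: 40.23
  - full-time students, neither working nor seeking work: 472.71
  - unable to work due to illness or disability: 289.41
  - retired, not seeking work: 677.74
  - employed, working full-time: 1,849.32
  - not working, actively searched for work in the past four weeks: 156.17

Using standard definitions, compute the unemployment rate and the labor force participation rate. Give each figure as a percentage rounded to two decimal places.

Unemployment rate ≈ 8.25%; labor force participation rate ≈ 57.25%.

Employed = 401.86 + 1,849.32 = 2,251.18 thousand.
Unemployed = 46.32 + 156.17 = 202.49 thousand (jobless and actively searching, or on temporary layoff).
Labor force = 2,251.18 + 202.49 = 2,453.67 thousand.
Not in labor force = 351.76 + 40.23 + 472.71 + 289.41 + 677.74 = 1,831.85 thousand (those not working and not actively searching are outside the labor force — including those who want a job but have given up searching).
Civilian working-age population = 2,453.67 + 1,831.85 = 4,285.52 thousand.
Unemployment rate = 202.49 / 2,453.67 = 8.25%.
Labor force participation rate = 2,453.67 / 4,285.52 = 57.25%.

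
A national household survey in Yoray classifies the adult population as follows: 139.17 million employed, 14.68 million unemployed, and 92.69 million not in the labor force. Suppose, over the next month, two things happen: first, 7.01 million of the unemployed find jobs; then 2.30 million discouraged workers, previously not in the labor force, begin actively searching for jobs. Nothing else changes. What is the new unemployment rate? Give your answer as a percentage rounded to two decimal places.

Initially, labor force = 139.17 + 14.68 = 153.85 million, so u = 14.68/153.85 = 9.54%.
After the first change, unemployed falls and employed rises by 7.01; labor force unchanged → E = 146.18, U = 7.67, labor force = 153.85 million.
After the second change, unemployed and labor force both rise by 2.30 → E = 146.18, U = 9.97, labor force = 156.15 million.
New unemployment rate = 9.97 / 156.15 = 6.38%.

New unemployment rate ≈ 6.38%.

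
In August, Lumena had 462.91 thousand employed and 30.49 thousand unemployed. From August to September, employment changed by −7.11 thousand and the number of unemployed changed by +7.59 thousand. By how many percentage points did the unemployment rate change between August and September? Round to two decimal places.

The unemployment rate changed by +1.53 percentage points.

August: labor force = 462.91 + 30.49 = 493.40; u = 30.49/493.40 = 6.18%.
September: labor force = 455.80 + 38.08 = 493.88; u = 38.08/493.88 = 7.71%.
Change = 7.71% − 6.18% = +1.53 pp.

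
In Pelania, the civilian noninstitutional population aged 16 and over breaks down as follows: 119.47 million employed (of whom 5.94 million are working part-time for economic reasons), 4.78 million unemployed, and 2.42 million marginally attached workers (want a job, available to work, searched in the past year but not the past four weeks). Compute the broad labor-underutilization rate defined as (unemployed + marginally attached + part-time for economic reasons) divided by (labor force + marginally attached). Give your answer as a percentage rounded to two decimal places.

Broad underutilization rate ≈ 10.37%.

Labor force = 119.47 + 4.78 = 124.25 million.
Numerator = 4.78 + 2.42 + 5.94 = 13.14 million.
Denominator = 124.25 + 2.42 = 126.67 million.
Broad rate = 13.14 / 126.67 = 10.37%.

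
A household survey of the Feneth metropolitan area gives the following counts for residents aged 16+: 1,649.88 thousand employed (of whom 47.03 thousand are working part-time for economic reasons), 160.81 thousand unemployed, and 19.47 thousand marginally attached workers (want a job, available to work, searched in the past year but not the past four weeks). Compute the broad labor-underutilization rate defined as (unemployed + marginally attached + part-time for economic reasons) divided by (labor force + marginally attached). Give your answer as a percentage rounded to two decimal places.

Broad underutilization rate ≈ 12.42%.

Labor force = 1,649.88 + 160.81 = 1,810.69 thousand.
Numerator = 160.81 + 19.47 + 47.03 = 227.31 thousand.
Denominator = 1,810.69 + 19.47 = 1,830.16 thousand.
Broad rate = 227.31 / 1,830.16 = 12.42%.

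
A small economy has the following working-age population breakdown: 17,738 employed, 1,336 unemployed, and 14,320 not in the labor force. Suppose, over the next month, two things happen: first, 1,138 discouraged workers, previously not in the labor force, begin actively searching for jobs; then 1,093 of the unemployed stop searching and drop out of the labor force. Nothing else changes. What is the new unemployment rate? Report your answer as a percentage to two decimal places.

Initially, labor force = 17,738 + 1,336 = 19,074, so u = 1,336/19,074 = 7.00%.
After the first change, unemployed and labor force both rise by 1,138 → E = 17,738, U = 2,474, labor force = 20,212.
After the second change, unemployed and labor force both fall by 1,093 → E = 17,738, U = 1,381, labor force = 19,119.
New unemployment rate = 1,381 / 19,119 = 7.22%.

New unemployment rate ≈ 7.22%.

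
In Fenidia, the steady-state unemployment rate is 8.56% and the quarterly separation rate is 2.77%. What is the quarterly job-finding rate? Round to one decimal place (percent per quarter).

Job-finding rate ≈ 29.6% per quarter.

From u* = s/(s+f): f = s·(1−u)/u.
f = 2.77 × (1 − 0.0856) / 0.0856 = 2.5329 / 0.0856 ≈ 29.6% per quarter.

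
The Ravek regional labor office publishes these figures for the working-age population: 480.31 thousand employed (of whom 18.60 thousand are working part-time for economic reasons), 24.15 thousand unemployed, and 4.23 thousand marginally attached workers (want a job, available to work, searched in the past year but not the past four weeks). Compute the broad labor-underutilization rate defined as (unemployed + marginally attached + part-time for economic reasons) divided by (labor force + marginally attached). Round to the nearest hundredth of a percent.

Broad underutilization rate ≈ 9.24%.

Labor force = 480.31 + 24.15 = 504.46 thousand.
Numerator = 24.15 + 4.23 + 18.60 = 46.98 thousand.
Denominator = 504.46 + 4.23 = 508.69 thousand.
Broad rate = 46.98 / 508.69 = 9.24%.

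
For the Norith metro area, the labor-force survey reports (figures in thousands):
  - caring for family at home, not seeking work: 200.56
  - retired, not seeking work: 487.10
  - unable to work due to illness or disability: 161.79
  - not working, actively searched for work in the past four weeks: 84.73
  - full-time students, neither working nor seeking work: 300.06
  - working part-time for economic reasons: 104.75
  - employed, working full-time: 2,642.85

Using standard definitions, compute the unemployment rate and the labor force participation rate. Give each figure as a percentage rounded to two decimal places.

Employed = 104.75 + 2,642.85 = 2,747.60 thousand (anyone who worked, including part-time for economic reasons, counts as employed).
Unemployed = 84.73 thousand.
Labor force = 2,747.60 + 84.73 = 2,832.33 thousand.
Not in labor force = 200.56 + 487.10 + 161.79 + 300.06 = 1,149.51 thousand (those not working and not actively searching are outside the labor force).
Civilian working-age population = 2,832.33 + 1,149.51 = 3,981.84 thousand.
Unemployment rate = 84.73 / 2,832.33 = 2.99%.
Labor force participation rate = 2,832.33 / 3,981.84 = 71.13%.

Unemployment rate ≈ 2.99%; labor force participation rate ≈ 71.13%.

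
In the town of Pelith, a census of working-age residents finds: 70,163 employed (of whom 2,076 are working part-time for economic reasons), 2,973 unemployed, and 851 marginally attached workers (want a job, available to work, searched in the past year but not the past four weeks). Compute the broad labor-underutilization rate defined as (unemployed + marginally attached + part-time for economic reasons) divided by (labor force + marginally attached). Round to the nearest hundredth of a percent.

Labor force = 70,163 + 2,973 = 73,136.
Numerator = 2,973 + 851 + 2,076 = 5,900.
Denominator = 73,136 + 851 = 73,987.
Broad rate = 5,900 / 73,987 = 7.97%.

Broad underutilization rate ≈ 7.97%.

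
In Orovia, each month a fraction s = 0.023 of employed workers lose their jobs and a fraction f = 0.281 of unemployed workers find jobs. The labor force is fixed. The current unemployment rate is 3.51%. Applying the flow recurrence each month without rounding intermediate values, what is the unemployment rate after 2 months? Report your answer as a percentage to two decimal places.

Unemployment rate after two months ≈ 5.60%.

With a fixed labor force, u_{t+1} = u_t + s·(1−u_t) − f·u_t = u_t·(1−s−f) + s.
Here 1−s−f = 0.696 and s = 0.023.
u_1 = 0.035100 × 0.696 + 0.023 = 0.047430.
u_2 = 0.047430 × 0.696 + 0.023 = 0.056011.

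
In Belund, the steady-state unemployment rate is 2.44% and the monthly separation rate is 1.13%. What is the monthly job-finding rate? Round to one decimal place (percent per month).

From u* = s/(s+f): f = s·(1−u)/u.
f = 1.13 × (1 − 0.0244) / 0.0244 = 1.1024 / 0.0244 ≈ 45.2% per month.

Job-finding rate ≈ 45.2% per month.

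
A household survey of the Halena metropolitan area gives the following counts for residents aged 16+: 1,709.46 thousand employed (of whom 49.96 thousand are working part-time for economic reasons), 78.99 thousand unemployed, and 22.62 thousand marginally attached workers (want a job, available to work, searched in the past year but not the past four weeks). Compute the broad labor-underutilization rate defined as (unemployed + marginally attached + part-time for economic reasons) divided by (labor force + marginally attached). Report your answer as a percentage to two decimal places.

Broad underutilization rate ≈ 8.37%.

Labor force = 1,709.46 + 78.99 = 1,788.45 thousand.
Numerator = 78.99 + 22.62 + 49.96 = 151.57 thousand.
Denominator = 1,788.45 + 22.62 = 1,811.07 thousand.
Broad rate = 151.57 / 1,811.07 = 8.37%.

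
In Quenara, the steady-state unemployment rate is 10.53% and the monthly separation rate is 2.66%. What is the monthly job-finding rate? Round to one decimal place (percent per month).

Job-finding rate ≈ 22.6% per month.

From u* = s/(s+f): f = s·(1−u)/u.
f = 2.66 × (1 − 0.1053) / 0.1053 = 2.3799 / 0.1053 ≈ 22.6% per month.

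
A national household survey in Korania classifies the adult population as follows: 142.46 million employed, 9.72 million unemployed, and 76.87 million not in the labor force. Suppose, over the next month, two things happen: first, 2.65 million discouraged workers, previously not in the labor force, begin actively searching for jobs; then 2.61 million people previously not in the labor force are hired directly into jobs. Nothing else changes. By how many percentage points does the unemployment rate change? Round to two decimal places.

The unemployment rate changes by +1.47 percentage points.

Initially, labor force = 142.46 + 9.72 = 152.18 million, so u = 9.72/152.18 = 6.39%.
After the first change, unemployed and labor force both rise by 2.65 → E = 142.46, U = 12.37, labor force = 154.83 million.
After the second change, employed and labor force both rise by 2.61; unemployed unchanged → E = 145.07, U = 12.37, labor force = 157.44 million.
New unemployment rate = 12.37 / 157.44 = 7.86%.
Change = 7.86% − 6.39% = +1.47 percentage points.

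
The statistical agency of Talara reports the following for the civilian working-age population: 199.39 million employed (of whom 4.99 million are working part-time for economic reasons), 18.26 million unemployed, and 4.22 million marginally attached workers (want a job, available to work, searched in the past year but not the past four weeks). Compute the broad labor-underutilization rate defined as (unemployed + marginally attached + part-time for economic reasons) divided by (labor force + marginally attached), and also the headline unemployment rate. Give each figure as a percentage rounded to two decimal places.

Labor force = 199.39 + 18.26 = 217.65 million.
Numerator = 18.26 + 4.22 + 4.99 = 27.47 million.
Denominator = 217.65 + 4.22 = 221.87 million.
Broad rate = 27.47 / 221.87 = 12.38%.
Headline unemployment rate = 18.26 / 217.65 = 8.39%.

Broad underutilization rate ≈ 12.38%; headline unemployment rate ≈ 8.39%.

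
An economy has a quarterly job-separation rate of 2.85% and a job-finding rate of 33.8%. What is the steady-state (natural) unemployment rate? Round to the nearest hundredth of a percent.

At steady state the flows balance: s·E = f·U, so U/(E+U) = s/(s+f).
u* = 2.85 / (2.85 + 33.8) = 2.85 / 36.65 = 7.78%.

Steady-state unemployment rate ≈ 7.78%.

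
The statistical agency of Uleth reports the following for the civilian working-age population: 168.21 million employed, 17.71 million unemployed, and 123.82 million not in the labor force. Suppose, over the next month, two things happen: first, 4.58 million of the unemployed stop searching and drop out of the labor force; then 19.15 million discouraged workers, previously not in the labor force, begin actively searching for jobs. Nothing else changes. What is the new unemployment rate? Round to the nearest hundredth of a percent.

New unemployment rate ≈ 16.10%.

Initially, labor force = 168.21 + 17.71 = 185.92 million, so u = 17.71/185.92 = 9.53%.
After the first change, unemployed and labor force both fall by 4.58 → E = 168.21, U = 13.13, labor force = 181.34 million.
After the second change, unemployed and labor force both rise by 19.15 → E = 168.21, U = 32.28, labor force = 200.49 million.
New unemployment rate = 32.28 / 200.49 = 16.10%.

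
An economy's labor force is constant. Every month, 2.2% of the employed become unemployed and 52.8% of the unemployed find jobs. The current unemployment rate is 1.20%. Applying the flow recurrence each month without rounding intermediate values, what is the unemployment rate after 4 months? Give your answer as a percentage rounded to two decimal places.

Unemployment rate after four months ≈ 3.89%.

With a fixed labor force, u_{t+1} = u_t + s·(1−u_t) − f·u_t = u_t·(1−s−f) + s.
Here 1−s−f = 0.450 and s = 0.022.
u_1 = 0.012000 × 0.450 + 0.022 = 0.027400.
u_2 = 0.027400 × 0.450 + 0.022 = 0.034330.
u_3 = 0.034330 × 0.450 + 0.022 = 0.037448.
u_4 = 0.037448 × 0.450 + 0.022 = 0.038852.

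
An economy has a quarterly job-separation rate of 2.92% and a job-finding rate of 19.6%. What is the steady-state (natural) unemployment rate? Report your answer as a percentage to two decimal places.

Steady-state unemployment rate ≈ 12.97%.

At steady state the flows balance: s·E = f·U, so U/(E+U) = s/(s+f).
u* = 2.92 / (2.92 + 19.6) = 2.92 / 22.52 = 12.97%.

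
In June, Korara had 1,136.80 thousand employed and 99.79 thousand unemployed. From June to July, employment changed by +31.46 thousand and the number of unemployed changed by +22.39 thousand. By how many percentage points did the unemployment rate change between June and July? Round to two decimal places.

June: labor force = 1,136.80 + 99.79 = 1,236.59; u = 99.79/1,236.59 = 8.07%.
July: labor force = 1,168.26 + 122.18 = 1,290.44; u = 122.18/1,290.44 = 9.47%.
Change = 9.47% − 8.07% = +1.40 pp.

The unemployment rate changed by +1.40 percentage points.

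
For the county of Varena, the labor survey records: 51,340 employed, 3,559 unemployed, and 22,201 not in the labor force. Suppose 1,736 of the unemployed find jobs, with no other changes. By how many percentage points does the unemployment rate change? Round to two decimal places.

The unemployment rate changes by −3.16 percentage points.

Initially, labor force = 51,340 + 3,559 = 54,899, so u = 3,559/54,899 = 6.48%.
After the change, unemployed falls and employed rises by 1,736; labor force unchanged → E = 53,076, U = 1,823, labor force = 54,899.
New unemployment rate = 1,823 / 54,899 = 3.32%.
Change = 3.32% − 6.48% = −3.16 percentage points.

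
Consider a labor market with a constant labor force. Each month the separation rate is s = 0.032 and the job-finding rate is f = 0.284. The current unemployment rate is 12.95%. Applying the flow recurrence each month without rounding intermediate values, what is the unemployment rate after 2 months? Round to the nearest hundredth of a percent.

Unemployment rate after two months ≈ 11.45%.

With a fixed labor force, u_{t+1} = u_t + s·(1−u_t) − f·u_t = u_t·(1−s−f) + s.
Here 1−s−f = 0.684 and s = 0.032.
u_1 = 0.129500 × 0.684 + 0.032 = 0.120578.
u_2 = 0.120578 × 0.684 + 0.032 = 0.114475.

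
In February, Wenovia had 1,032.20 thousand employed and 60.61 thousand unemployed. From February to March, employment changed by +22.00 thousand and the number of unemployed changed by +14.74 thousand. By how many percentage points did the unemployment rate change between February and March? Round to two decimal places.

February: labor force = 1,032.20 + 60.61 = 1,092.81; u = 60.61/1,092.81 = 5.55%.
March: labor force = 1,054.20 + 75.35 = 1,129.55; u = 75.35/1,129.55 = 6.67%.
Change = 6.67% − 5.55% = +1.12 pp.

The unemployment rate changed by +1.12 percentage points.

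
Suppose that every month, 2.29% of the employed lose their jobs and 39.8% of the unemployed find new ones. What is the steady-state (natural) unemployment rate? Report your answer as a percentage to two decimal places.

At steady state the flows balance: s·E = f·U, so U/(E+U) = s/(s+f).
u* = 2.29 / (2.29 + 39.8) = 2.29 / 42.09 = 5.44%.

Steady-state unemployment rate ≈ 5.44%.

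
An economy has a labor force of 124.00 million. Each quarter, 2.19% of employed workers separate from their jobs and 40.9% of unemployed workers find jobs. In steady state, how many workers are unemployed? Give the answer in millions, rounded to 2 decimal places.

About 6.30 million are unemployed in steady state.

Steady-state unemployment rate u* = s/(s+f) = 2.19/(2.19+40.9) = 0.050824.
Unemployed = u* × labor force = 0.050824 × 124.00 ≈ 6.30 million.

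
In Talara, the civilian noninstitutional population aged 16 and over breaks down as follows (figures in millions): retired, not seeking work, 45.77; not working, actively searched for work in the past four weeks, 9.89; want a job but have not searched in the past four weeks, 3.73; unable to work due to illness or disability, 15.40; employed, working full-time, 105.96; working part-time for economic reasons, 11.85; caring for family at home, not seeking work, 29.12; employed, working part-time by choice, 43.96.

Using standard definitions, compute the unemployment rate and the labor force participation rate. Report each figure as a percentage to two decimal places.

Employed = 105.96 + 11.85 + 43.96 = 161.77 million (anyone who worked, including part-time for economic reasons, counts as employed).
Unemployed = 9.89 million.
Labor force = 161.77 + 9.89 = 171.66 million.
Not in labor force = 45.77 + 3.73 + 15.40 + 29.12 = 94.02 million (those not working and not actively searching are outside the labor force — including those who want a job but have given up searching).
Civilian working-age population = 171.66 + 94.02 = 265.68 million.
Unemployment rate = 9.89 / 171.66 = 5.76%.
Labor force participation rate = 171.66 / 265.68 = 64.61%.

Unemployment rate ≈ 5.76%; labor force participation rate ≈ 64.61%.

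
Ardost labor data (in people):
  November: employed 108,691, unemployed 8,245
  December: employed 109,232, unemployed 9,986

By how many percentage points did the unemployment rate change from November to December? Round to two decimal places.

The unemployment rate changed by +1.33 percentage points.

November: labor force = 108,691 + 8,245 = 116,936; u = 8,245/116,936 = 7.05%.
December: labor force = 109,232 + 9,986 = 119,218; u = 9,986/119,218 = 8.38%.
Change = 8.38% − 7.05% = +1.33 pp.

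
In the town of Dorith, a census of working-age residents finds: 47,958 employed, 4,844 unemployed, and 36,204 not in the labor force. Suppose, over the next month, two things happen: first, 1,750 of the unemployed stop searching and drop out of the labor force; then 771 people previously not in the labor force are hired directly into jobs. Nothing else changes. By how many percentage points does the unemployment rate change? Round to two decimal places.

The unemployment rate changes by −3.20 percentage points.

Initially, labor force = 47,958 + 4,844 = 52,802, so u = 4,844/52,802 = 9.17%.
After the first change, unemployed and labor force both fall by 1,750 → E = 47,958, U = 3,094, labor force = 51,052.
After the second change, employed and labor force both rise by 771; unemployed unchanged → E = 48,729, U = 3,094, labor force = 51,823.
New unemployment rate = 3,094 / 51,823 = 5.97%.
Change = 5.97% − 9.17% = −3.20 percentage points.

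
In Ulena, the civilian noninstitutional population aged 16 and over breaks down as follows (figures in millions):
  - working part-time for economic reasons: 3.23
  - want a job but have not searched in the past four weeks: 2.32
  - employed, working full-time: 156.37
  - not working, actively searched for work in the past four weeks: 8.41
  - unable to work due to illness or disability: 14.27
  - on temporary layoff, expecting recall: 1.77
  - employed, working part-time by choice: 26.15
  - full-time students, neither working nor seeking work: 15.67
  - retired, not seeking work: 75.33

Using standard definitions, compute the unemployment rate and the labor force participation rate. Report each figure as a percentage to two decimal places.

Unemployment rate ≈ 5.20%; labor force participation rate ≈ 64.55%.

Employed = 3.23 + 156.37 + 26.15 = 185.75 million (anyone who worked, including part-time for economic reasons, counts as employed).
Unemployed = 8.41 + 1.77 = 10.18 million (jobless and actively searching, or on temporary layoff).
Labor force = 185.75 + 10.18 = 195.93 million.
Not in labor force = 2.32 + 14.27 + 15.67 + 75.33 = 107.59 million (those not working and not actively searching are outside the labor force — including those who want a job but have given up searching).
Civilian working-age population = 195.93 + 107.59 = 303.52 million.
Unemployment rate = 10.18 / 195.93 = 5.20%.
Labor force participation rate = 195.93 / 303.52 = 64.55%.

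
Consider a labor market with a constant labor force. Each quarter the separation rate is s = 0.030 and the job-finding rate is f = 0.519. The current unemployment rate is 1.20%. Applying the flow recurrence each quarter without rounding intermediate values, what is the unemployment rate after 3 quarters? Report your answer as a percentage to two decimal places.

Unemployment rate after three quarters ≈ 5.07%.

With a fixed labor force, u_{t+1} = u_t + s·(1−u_t) − f·u_t = u_t·(1−s−f) + s.
Here 1−s−f = 0.451 and s = 0.030.
u_1 = 0.012000 × 0.451 + 0.030 = 0.035412.
u_2 = 0.035412 × 0.451 + 0.030 = 0.045971.
u_3 = 0.045971 × 0.451 + 0.030 = 0.050733.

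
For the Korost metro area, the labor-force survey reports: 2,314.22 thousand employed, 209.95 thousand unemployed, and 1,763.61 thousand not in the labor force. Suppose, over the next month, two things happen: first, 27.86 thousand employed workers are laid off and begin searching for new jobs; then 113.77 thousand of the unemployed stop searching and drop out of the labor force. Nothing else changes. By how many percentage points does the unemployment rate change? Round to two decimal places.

The unemployment rate changes by −3.17 percentage points.

Initially, labor force = 2,314.22 + 209.95 = 2,524.17 thousand, so u = 209.95/2,524.17 = 8.32%.
After the first change, employed falls and unemployed rises by 27.86; labor force unchanged → E = 2,286.36, U = 237.81, labor force = 2,524.17 thousand.
After the second change, unemployed and labor force both fall by 113.77 → E = 2,286.36, U = 124.04, labor force = 2,410.40 thousand.
New unemployment rate = 124.04 / 2,410.40 = 5.15%.
Change = 5.15% − 8.32% = −3.17 percentage points.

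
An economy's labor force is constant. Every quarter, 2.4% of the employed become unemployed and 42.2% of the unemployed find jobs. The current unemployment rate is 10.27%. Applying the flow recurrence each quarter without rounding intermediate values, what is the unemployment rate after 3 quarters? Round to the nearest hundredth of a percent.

Unemployment rate after three quarters ≈ 6.21%.

With a fixed labor force, u_{t+1} = u_t + s·(1−u_t) − f·u_t = u_t·(1−s−f) + s.
Here 1−s−f = 0.554 and s = 0.024.
u_1 = 0.102700 × 0.554 + 0.024 = 0.080896.
u_2 = 0.080896 × 0.554 + 0.024 = 0.068816.
u_3 = 0.068816 × 0.554 + 0.024 = 0.062124.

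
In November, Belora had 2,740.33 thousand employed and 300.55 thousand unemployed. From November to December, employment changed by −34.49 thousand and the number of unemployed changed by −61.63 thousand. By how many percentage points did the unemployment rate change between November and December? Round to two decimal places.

November: labor force = 2,740.33 + 300.55 = 3,040.88; u = 300.55/3,040.88 = 9.88%.
December: labor force = 2,705.84 + 238.92 = 2,944.76; u = 238.92/2,944.76 = 8.11%.
Change = 8.11% − 9.88% = −1.77 pp.

The unemployment rate changed by −1.77 percentage points.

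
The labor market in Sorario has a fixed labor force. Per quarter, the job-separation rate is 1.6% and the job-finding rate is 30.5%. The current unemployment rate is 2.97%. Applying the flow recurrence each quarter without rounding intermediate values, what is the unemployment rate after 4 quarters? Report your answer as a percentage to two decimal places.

Unemployment rate after four quarters ≈ 4.56%.

With a fixed labor force, u_{t+1} = u_t + s·(1−u_t) − f·u_t = u_t·(1−s−f) + s.
Here 1−s−f = 0.679 and s = 0.016.
u_1 = 0.029700 × 0.679 + 0.016 = 0.036166.
u_2 = 0.036166 × 0.679 + 0.016 = 0.040557.
u_3 = 0.040557 × 0.679 + 0.016 = 0.043538.
u_4 = 0.043538 × 0.679 + 0.016 = 0.045562.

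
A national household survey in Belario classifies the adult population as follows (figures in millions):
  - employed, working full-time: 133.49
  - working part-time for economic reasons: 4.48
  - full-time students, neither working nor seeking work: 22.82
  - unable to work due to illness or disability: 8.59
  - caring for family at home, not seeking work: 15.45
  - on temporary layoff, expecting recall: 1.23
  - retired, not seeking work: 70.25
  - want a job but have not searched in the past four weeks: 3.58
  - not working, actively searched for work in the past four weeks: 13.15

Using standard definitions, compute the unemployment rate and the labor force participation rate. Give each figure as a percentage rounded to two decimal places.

Employed = 133.49 + 4.48 = 137.97 million (anyone who worked, including part-time for economic reasons, counts as employed).
Unemployed = 1.23 + 13.15 = 14.38 million (jobless and actively searching, or on temporary layoff).
Labor force = 137.97 + 14.38 = 152.35 million.
Not in labor force = 22.82 + 8.59 + 15.45 + 70.25 + 3.58 = 120.69 million (those not working and not actively searching are outside the labor force — including those who want a job but have given up searching).
Civilian working-age population = 152.35 + 120.69 = 273.04 million.
Unemployment rate = 14.38 / 152.35 = 9.44%.
Labor force participation rate = 152.35 / 273.04 = 55.80%.

Unemployment rate ≈ 9.44%; labor force participation rate ≈ 55.80%.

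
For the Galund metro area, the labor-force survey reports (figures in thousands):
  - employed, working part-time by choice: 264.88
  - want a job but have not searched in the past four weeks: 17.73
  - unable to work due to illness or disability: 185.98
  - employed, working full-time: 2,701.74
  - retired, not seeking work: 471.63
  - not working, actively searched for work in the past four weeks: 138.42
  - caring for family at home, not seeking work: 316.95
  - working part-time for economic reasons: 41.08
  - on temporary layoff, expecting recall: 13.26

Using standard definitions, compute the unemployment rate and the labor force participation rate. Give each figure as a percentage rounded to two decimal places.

Unemployment rate ≈ 4.80%; labor force participation rate ≈ 76.10%.

Employed = 264.88 + 2,701.74 + 41.08 = 3,007.70 thousand (anyone who worked, including part-time for economic reasons, counts as employed).
Unemployed = 138.42 + 13.26 = 151.68 thousand (jobless and actively searching, or on temporary layoff).
Labor force = 3,007.70 + 151.68 = 3,159.38 thousand.
Not in labor force = 17.73 + 185.98 + 471.63 + 316.95 = 992.29 thousand (those not working and not actively searching are outside the labor force — including those who want a job but have given up searching).
Civilian working-age population = 3,159.38 + 992.29 = 4,151.67 thousand.
Unemployment rate = 151.68 / 3,159.38 = 4.80%.
Labor force participation rate = 3,159.38 / 4,151.67 = 76.10%.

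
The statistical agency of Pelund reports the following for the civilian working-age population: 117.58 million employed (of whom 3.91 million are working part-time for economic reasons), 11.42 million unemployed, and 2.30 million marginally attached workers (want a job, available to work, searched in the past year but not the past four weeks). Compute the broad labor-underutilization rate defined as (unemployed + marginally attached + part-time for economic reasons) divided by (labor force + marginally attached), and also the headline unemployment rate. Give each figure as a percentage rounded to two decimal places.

Labor force = 117.58 + 11.42 = 129.00 million.
Numerator = 11.42 + 2.30 + 3.91 = 17.63 million.
Denominator = 129.00 + 2.30 = 131.30 million.
Broad rate = 17.63 / 131.30 = 13.43%.
Headline unemployment rate = 11.42 / 129.00 = 8.85%.

Broad underutilization rate ≈ 13.43%; headline unemployment rate ≈ 8.85%.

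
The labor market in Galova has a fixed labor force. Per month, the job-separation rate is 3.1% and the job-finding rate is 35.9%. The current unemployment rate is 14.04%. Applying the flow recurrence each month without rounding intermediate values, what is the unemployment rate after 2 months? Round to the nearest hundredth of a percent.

Unemployment rate after two months ≈ 10.22%.

With a fixed labor force, u_{t+1} = u_t + s·(1−u_t) − f·u_t = u_t·(1−s−f) + s.
Here 1−s−f = 0.610 and s = 0.031.
u_1 = 0.140400 × 0.610 + 0.031 = 0.116644.
u_2 = 0.116644 × 0.610 + 0.031 = 0.102153.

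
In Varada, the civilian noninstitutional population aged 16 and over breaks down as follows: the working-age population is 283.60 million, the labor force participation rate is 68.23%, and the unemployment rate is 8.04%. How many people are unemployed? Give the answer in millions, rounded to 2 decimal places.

About 15.56 million are unemployed.

Labor force = 0.6823 × 283.60 = 193.50 million.
Unemployed = 0.0804 × 193.50 ≈ 15.56 million.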